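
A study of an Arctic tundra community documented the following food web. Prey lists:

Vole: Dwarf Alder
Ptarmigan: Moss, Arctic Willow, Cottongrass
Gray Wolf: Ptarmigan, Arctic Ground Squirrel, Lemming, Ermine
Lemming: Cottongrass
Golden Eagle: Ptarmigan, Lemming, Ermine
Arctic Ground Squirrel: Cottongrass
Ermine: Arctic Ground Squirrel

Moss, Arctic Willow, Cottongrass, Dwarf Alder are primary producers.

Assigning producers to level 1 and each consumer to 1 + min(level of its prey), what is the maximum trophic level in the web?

Producers (level 1): Moss, Arctic Willow, Cottongrass, Dwarf Alder.
Following each consumer down to its lowest-level prey: Moss → Ptarmigan → Gray Wolf (levels 1 through 3).
All prey of Gray Wolf (Ptarmigan 2, Arctic Ground Squirrel 2, Lemming 2, Ermine 3) are at level 2 or above, so Gray Wolf is at level 1 + 2 = 3.
Every consumer has at least one prey at level 2 or below, so none exceeds level 3.

3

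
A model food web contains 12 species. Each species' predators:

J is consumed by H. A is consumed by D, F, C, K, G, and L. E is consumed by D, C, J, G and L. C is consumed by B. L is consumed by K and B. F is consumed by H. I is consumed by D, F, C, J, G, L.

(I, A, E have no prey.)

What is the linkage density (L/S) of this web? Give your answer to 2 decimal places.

L/S = 1.83

There are L = 22 links among S = 12 species.
L/S = 22/12 = 1.8333 ≈ 1.83.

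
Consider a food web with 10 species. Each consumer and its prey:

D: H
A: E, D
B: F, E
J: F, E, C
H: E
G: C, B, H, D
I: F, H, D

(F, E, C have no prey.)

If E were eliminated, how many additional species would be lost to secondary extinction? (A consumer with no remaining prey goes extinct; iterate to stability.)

3

Remove E.
Round 1: H (all prey gone) → extinct.
Round 2: D (all prey gone) → extinct.
Round 3: A (all prey gone) → extinct.
No further losses. Total secondary extinctions: 3.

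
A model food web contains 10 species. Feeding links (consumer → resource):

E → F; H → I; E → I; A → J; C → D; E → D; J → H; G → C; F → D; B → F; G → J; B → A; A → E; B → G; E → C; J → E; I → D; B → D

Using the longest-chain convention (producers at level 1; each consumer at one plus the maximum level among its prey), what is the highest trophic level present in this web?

Producers (level 1): D.
D → I → H → J → G → B gives B level 6.
No species has a prey at level 6, so no species reaches level 7.

6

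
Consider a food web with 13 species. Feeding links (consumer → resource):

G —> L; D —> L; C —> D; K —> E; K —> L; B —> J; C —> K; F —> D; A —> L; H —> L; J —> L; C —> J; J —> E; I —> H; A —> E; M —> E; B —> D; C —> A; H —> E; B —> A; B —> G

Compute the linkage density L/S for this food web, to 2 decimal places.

L/S = 1.62

There are L = 21 links among S = 13 species.
L/S = 21/13 = 1.6154 ≈ 1.62.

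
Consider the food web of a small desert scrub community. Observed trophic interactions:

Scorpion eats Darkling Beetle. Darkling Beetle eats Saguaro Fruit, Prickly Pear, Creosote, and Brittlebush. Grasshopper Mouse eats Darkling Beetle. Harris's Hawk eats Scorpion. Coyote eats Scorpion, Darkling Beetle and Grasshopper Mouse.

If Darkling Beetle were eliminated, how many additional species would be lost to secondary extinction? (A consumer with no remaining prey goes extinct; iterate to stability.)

4

Remove Darkling Beetle.
Round 1: Grasshopper Mouse (all prey gone), Scorpion (all prey gone) → extinct.
Round 2: Coyote (all prey gone), Harris's Hawk (all prey gone) → extinct.
No further losses. Total secondary extinctions: 4.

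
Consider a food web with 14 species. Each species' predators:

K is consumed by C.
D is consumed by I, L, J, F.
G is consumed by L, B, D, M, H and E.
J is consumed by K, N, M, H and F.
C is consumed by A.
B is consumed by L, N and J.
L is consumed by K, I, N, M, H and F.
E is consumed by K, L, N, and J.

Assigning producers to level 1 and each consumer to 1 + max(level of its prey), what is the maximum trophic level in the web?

6

Producers (level 1): G.
G → D → L → K → C → A gives A level 6.
No species has a prey at level 6, so no species reaches level 7.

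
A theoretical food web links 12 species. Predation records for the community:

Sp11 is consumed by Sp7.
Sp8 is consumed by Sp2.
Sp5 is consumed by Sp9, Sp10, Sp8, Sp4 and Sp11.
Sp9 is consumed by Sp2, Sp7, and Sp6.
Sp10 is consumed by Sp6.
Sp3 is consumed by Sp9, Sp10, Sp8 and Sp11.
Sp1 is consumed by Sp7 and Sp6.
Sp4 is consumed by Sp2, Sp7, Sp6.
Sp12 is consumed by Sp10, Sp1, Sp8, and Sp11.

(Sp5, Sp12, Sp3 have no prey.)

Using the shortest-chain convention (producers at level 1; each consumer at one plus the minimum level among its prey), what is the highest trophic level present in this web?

3

Producers (level 1): Sp5, Sp12, Sp3.
Following each consumer down to its lowest-level prey: Sp5 → Sp8 → Sp2 (levels 1 through 3).
All prey of Sp2 (Sp8 2, Sp9 2, Sp4 2) are at level 2 or above, so Sp2 is at level 1 + 2 = 3.
Every consumer has at least one prey at level 2 or below, so none exceeds level 3.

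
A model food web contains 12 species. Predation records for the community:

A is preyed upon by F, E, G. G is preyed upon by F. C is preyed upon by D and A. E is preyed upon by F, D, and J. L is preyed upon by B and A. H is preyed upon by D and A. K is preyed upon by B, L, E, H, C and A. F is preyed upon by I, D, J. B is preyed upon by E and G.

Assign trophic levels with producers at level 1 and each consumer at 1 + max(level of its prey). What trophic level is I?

K is a producer → level 1.
H eats K → level 2.
A eats H (level 2); other prey at levels: K 1, C 2, L 2 → level 3.
G eats A (level 3); other prey at levels: B 3 → level 4.
F eats G (level 4); other prey at levels: A 3, E 4 → level 5.
I eats F → level 6.

Trophic level 6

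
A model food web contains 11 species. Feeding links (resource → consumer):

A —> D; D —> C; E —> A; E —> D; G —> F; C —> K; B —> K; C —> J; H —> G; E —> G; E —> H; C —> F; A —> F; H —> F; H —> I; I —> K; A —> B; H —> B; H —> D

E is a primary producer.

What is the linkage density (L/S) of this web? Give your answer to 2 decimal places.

L/S = 1.73

There are L = 19 links among S = 11 species.
L/S = 19/11 = 1.7273 ≈ 1.73.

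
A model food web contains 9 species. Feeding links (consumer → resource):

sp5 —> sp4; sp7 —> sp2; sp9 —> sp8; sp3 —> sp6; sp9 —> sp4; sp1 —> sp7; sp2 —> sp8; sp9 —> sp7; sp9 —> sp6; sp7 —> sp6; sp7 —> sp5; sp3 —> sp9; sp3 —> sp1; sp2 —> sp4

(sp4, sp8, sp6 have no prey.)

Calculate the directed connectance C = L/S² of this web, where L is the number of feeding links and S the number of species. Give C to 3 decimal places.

The web has S = 9 species and L = 14 feeding links.
C = L / S² = 14 / 81 = 0.1728 ≈ 0.173.

C = 0.173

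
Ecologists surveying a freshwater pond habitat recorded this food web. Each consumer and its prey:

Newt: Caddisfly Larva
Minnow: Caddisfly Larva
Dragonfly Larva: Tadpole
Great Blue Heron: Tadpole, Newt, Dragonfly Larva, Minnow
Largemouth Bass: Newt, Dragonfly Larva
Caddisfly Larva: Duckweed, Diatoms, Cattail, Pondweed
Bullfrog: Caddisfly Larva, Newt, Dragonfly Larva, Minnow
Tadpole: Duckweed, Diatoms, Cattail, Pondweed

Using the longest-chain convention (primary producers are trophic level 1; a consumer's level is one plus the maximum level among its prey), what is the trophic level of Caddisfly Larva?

Duckweed is a producer → level 1.
Caddisfly Larva eats Duckweed (level 1); other prey at levels: Diatoms 1, Cattail 1, Pondweed 1 → level 2.

Trophic level 2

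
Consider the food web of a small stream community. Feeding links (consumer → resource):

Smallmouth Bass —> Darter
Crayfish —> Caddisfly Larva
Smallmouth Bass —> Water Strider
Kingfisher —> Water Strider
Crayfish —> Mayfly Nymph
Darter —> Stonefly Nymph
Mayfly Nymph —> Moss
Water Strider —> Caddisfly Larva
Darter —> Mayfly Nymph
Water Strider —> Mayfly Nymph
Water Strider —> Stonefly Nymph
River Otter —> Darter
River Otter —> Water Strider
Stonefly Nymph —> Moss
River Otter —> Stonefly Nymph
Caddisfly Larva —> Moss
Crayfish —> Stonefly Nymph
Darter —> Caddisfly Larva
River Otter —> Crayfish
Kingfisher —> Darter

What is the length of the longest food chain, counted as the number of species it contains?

4 species

One longest chain: Moss → Stonefly Nymph → Water Strider → River Otter.
It has 4 species and 3 links.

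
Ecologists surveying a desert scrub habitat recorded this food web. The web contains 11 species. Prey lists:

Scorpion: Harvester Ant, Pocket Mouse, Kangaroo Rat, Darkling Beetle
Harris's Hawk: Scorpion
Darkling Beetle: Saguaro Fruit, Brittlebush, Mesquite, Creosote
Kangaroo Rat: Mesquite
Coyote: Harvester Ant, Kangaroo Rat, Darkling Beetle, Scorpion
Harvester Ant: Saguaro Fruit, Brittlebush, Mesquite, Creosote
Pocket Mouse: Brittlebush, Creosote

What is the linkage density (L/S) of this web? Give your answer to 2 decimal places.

L/S = 1.82

There are L = 20 links among S = 11 species.
L/S = 20/11 = 1.8182 ≈ 1.82.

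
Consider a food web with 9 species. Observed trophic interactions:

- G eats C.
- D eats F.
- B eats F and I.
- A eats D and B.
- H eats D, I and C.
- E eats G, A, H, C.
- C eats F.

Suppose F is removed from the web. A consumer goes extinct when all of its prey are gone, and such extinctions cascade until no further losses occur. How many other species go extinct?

3

Remove F.
Round 1: D (all prey gone), C (all prey gone) → extinct.
Round 2: G (all prey gone) → extinct.
No further losses. Total secondary extinctions: 3.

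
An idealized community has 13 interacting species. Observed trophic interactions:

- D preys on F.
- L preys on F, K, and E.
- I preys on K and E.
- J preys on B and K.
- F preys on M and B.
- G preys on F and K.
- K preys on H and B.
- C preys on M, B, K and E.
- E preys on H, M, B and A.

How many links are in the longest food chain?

One longest chain: M → F → D.
It has 3 species and 2 links.

2 links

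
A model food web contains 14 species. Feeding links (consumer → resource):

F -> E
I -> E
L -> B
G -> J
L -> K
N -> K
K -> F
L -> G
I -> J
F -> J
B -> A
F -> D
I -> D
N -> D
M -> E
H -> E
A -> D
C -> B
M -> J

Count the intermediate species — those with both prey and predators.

5

Intermediate species (has both prey and predators): G, A, F, B, K.
Count: 5.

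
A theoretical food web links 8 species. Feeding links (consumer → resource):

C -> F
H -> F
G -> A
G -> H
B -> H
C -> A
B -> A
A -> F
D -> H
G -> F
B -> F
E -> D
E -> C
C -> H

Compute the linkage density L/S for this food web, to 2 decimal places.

L/S = 1.75

There are L = 14 links among S = 8 species.
L/S = 14/8 = 1.7500 ≈ 1.75.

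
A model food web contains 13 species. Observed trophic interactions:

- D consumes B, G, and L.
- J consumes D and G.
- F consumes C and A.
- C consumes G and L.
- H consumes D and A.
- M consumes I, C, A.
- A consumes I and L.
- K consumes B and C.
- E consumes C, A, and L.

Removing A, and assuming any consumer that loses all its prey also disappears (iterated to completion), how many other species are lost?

0

Remove A.
Every predator of it retains at least one other prey: F still has C; E still has L, C; M still has I, C; H still has D.
No consumer loses all prey, so no secondary extinctions occur.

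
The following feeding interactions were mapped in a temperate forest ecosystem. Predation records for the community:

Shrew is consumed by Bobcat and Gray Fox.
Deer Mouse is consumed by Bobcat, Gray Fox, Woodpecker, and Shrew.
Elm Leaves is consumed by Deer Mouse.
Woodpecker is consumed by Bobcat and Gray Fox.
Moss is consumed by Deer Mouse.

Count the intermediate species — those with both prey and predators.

3

Intermediate species (has both prey and predators): Deer Mouse, Shrew, Woodpecker.
Count: 3.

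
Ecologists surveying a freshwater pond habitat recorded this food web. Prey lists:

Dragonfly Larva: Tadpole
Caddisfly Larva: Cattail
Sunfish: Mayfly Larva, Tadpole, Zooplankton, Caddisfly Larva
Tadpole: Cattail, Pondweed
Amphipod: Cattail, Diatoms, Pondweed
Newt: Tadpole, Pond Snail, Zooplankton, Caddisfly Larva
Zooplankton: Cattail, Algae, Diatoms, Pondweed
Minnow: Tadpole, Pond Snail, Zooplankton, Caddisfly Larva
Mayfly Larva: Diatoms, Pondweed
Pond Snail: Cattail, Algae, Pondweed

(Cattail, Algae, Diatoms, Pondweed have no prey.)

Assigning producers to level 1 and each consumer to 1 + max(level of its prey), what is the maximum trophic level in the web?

Producers (level 1): Cattail, Algae, Diatoms, Pondweed.
Cattail → Zooplankton → Newt gives Newt level 3.
No species has a prey at level 3, so no species reaches level 4.

3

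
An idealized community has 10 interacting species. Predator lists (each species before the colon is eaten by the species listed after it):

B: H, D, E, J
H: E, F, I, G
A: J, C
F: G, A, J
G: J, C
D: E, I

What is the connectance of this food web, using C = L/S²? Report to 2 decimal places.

C = 0.17

The web has S = 10 species and L = 17 feeding links.
C = L / S² = 17 / 100 = 0.1700 ≈ 0.17.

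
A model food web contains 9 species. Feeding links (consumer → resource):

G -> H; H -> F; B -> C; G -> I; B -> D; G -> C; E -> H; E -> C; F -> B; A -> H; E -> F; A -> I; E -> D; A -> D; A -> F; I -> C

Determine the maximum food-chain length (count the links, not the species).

One longest chain: C → B → F → H → A.
It has 5 species and 4 links.

4 links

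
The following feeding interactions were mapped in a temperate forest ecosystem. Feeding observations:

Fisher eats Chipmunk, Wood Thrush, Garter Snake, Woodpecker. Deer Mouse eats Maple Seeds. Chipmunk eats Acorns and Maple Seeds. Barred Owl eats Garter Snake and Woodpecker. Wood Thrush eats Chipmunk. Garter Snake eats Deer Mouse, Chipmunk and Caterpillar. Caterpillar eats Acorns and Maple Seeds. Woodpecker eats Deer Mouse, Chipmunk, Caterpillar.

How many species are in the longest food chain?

One longest chain: Acorns → Chipmunk → Garter Snake → Barred Owl.
It has 4 species and 3 links.

4 species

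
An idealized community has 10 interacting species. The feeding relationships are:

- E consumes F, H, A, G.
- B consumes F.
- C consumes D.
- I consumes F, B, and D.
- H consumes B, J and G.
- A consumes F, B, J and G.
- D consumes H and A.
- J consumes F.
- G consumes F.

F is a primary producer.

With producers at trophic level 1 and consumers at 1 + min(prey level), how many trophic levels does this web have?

Producers (level 1): F.
Following each consumer down to its lowest-level prey: F → A → D → C (levels 1 through 4).
All prey of C (D 3) are at level 3 or above, so C is at level 1 + 3 = 4.
Every consumer has at least one prey at level 3 or below, so none exceeds level 4.

4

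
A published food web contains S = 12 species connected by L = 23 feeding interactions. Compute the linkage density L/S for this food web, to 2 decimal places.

There are L = 23 links among S = 12 species.
L/S = 23/12 = 1.9167 ≈ 1.92.

L/S = 1.92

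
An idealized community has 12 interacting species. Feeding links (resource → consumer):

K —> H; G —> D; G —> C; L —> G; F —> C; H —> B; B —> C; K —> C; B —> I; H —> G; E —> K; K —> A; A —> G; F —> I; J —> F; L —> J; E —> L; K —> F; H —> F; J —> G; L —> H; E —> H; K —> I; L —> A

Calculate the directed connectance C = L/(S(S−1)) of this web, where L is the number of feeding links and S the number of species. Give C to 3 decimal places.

The web has S = 12 species and L = 24 feeding links.
C = L / (S(S−1)) = 24 / 132 = 0.1818 ≈ 0.182.

C = 0.182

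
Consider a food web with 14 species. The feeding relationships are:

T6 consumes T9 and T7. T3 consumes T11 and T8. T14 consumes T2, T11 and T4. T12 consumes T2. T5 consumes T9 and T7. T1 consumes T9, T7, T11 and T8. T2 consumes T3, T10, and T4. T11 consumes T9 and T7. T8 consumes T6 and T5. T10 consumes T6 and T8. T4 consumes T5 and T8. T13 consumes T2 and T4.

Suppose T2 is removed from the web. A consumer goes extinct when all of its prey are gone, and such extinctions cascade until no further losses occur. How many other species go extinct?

1

Remove T2.
Round 1: T12 (all prey gone) → extinct.
No further losses. Total secondary extinctions: 1.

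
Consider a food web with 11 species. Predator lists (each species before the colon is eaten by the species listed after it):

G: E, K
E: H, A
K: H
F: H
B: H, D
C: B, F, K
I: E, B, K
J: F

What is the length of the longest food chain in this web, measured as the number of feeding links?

2 links

One longest chain: G → E → H.
It has 3 species and 2 links.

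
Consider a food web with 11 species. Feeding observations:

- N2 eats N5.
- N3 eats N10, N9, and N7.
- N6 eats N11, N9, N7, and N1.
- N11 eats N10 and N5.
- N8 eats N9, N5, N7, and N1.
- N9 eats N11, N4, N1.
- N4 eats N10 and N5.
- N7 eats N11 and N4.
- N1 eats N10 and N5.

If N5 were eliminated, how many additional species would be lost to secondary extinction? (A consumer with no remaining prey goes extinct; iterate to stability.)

1

Remove N5.
Round 1: N2 (all prey gone) → extinct.
No further losses. Total secondary extinctions: 1.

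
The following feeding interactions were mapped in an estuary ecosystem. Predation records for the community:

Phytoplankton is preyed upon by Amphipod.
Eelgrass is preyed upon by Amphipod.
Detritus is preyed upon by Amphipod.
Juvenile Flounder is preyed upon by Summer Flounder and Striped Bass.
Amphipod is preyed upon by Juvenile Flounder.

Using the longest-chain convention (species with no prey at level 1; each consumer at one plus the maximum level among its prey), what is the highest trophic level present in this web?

4

Basal resources (level 1): Eelgrass, Detritus, Phytoplankton.
Eelgrass → Amphipod → Juvenile Flounder → Summer Flounder gives Summer Flounder level 4.
No species has a prey at level 4, so no species reaches level 5.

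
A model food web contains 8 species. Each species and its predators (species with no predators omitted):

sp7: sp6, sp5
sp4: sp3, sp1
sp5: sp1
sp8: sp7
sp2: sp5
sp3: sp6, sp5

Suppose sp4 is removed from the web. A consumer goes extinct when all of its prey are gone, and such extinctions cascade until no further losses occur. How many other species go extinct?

1

Remove sp4.
Round 1: sp3 (all prey gone) → extinct.
No further losses. Total secondary extinctions: 1.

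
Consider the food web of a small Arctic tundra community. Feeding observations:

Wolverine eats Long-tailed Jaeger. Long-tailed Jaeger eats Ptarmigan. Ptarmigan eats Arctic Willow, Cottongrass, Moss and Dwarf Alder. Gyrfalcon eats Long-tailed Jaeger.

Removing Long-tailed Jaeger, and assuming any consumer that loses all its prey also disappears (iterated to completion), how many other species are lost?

Remove Long-tailed Jaeger.
Round 1: Wolverine (all prey gone), Gyrfalcon (all prey gone) → extinct.
No further losses. Total secondary extinctions: 2.

2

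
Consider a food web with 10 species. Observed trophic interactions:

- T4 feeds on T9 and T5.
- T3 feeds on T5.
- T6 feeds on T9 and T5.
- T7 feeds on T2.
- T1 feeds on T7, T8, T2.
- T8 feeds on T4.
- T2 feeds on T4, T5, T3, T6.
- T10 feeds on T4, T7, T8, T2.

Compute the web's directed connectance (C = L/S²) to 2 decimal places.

C = 0.18

The web has S = 10 species and L = 18 feeding links.
C = L / S² = 18 / 100 = 0.1800 ≈ 0.18.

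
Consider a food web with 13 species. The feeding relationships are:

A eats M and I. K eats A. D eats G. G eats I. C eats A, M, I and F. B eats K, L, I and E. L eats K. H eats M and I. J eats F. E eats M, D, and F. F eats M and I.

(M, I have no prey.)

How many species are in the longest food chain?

5 species

One longest chain: M → A → K → L → B.
It has 5 species and 4 links.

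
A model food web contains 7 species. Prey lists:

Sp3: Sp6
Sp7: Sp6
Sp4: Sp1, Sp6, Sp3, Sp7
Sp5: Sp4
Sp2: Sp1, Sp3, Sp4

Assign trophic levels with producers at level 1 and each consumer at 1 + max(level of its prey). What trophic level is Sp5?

Sp6 is a producer → level 1.
Sp3 eats Sp6 → level 2.
Sp4 eats Sp3 (level 2); other prey at levels: Sp1 1, Sp6 1, Sp7 2 → level 3.
Sp5 eats Sp4 → level 4.

Trophic level 4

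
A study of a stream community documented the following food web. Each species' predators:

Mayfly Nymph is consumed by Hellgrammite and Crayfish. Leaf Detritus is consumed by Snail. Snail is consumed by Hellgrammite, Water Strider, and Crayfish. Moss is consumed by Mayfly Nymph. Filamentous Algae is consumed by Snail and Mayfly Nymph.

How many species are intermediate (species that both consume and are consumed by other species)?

Intermediate species (has both prey and predators): Snail, Mayfly Nymph.
Count: 2.

2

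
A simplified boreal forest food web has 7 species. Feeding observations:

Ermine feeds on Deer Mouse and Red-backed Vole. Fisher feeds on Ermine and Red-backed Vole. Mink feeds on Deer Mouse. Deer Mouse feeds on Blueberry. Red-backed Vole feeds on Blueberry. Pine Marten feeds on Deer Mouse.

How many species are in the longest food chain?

One longest chain: Blueberry → Red-backed Vole → Ermine → Fisher.
It has 4 species and 3 links.

4 species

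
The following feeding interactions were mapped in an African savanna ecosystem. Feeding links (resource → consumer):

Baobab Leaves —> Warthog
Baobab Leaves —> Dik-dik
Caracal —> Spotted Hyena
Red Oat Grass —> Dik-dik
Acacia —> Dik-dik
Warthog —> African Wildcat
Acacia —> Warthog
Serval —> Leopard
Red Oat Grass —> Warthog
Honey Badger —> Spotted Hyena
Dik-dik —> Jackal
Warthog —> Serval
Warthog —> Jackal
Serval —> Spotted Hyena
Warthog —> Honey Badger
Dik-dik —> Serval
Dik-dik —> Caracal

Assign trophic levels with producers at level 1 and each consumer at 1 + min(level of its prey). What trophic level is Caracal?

Baobab Leaves is a producer → level 1.
Dik-dik eats Baobab Leaves → level 2.
Caracal eats Dik-dik → level 3.
No prey of Caracal is below level 2, so 3 is the minimum.

Trophic level 3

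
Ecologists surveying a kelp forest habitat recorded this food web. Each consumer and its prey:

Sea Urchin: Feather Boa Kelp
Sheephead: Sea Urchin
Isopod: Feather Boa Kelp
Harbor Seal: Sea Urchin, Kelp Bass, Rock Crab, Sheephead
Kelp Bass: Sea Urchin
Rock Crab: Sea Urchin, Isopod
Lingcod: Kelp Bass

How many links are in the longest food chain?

One longest chain: Feather Boa Kelp → Sea Urchin → Kelp Bass → Lingcod.
It has 4 species and 3 links.

3 links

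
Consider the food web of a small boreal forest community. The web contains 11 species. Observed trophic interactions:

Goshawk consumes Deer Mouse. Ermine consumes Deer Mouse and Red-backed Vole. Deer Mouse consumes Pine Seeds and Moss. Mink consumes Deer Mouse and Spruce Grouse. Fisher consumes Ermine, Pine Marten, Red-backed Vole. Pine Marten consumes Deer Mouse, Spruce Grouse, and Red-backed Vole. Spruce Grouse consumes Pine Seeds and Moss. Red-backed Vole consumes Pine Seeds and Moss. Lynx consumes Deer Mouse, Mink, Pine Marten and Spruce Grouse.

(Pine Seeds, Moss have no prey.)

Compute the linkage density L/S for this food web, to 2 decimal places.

L/S = 1.91

There are L = 21 links among S = 11 species.
L/S = 21/11 = 1.9091 ≈ 1.91.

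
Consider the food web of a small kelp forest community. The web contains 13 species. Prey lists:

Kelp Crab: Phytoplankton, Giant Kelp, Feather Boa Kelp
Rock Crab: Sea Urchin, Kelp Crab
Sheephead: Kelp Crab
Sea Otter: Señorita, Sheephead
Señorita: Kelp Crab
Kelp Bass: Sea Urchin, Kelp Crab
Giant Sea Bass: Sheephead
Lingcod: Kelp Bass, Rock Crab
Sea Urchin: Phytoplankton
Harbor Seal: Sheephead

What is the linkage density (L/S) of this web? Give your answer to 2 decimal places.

There are L = 16 links among S = 13 species.
L/S = 16/13 = 1.2308 ≈ 1.23.

L/S = 1.23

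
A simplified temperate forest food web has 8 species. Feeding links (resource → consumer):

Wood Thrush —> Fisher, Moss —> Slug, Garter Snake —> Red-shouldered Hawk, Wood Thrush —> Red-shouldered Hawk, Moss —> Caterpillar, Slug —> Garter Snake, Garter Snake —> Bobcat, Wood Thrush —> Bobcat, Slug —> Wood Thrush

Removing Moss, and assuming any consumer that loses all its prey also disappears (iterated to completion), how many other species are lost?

7

Remove Moss.
Round 1: Slug (all prey gone), Caterpillar (all prey gone) → extinct.
Round 2: Wood Thrush (all prey gone), Garter Snake (all prey gone) → extinct.
Round 3: Bobcat (all prey gone), Red-shouldered Hawk (all prey gone), Fisher (all prey gone) → extinct.
No further losses. Total secondary extinctions: 7.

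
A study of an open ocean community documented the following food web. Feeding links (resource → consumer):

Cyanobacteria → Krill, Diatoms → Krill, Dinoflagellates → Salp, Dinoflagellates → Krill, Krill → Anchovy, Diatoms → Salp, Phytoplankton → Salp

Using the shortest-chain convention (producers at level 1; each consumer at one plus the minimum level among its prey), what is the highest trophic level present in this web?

3

Producers (level 1): Cyanobacteria, Phytoplankton, Dinoflagellates, Diatoms.
Following each consumer down to its lowest-level prey: Cyanobacteria → Krill → Anchovy (levels 1 through 3).
All prey of Anchovy (Krill 2) are at level 2 or above, so Anchovy is at level 1 + 2 = 3.
Every consumer has at least one prey at level 2 or below, so none exceeds level 3.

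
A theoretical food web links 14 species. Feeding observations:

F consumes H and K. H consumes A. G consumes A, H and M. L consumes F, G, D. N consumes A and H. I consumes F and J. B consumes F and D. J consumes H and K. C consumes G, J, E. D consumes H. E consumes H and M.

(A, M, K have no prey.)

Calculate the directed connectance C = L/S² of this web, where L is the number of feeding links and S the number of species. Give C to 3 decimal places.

The web has S = 14 species and L = 23 feeding links.
C = L / S² = 23 / 196 = 0.1173 ≈ 0.117.

C = 0.117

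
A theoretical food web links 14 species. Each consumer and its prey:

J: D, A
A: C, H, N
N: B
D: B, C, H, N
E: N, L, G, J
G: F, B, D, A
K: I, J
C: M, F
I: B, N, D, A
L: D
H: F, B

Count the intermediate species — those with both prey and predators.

9

Intermediate species (has both prey and predators): C, H, N, D, A, I, L, G, J.
Count: 9.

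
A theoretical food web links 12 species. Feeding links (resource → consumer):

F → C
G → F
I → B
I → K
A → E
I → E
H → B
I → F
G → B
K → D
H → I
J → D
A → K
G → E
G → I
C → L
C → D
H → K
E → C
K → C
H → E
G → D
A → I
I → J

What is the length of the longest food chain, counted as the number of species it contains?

5 species

One longest chain: H → I → K → C → D.
It has 5 species and 4 links.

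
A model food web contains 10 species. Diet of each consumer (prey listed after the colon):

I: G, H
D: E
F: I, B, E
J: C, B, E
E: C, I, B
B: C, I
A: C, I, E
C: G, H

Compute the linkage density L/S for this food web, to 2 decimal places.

L/S = 1.90

There are L = 19 links among S = 10 species.
L/S = 19/10 = 1.9000 ≈ 1.90.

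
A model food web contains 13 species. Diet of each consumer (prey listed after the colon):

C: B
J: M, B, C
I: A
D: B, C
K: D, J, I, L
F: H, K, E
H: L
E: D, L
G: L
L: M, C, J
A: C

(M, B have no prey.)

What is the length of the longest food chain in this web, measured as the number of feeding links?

5 links

One longest chain: B → C → J → L → H → F.
It has 6 species and 5 links.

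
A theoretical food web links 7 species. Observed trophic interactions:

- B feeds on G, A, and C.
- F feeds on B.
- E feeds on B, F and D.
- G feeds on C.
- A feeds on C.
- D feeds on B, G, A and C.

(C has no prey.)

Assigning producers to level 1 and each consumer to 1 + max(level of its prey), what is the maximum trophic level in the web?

5

Producers (level 1): C.
C → A → B → F → E gives E level 5.
No species has a prey at level 5, so no species reaches level 6.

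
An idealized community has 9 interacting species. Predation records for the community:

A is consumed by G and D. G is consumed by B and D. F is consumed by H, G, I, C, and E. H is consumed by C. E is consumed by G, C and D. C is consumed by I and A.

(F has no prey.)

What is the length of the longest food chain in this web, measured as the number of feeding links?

One longest chain: F → E → C → A → G → D.
It has 6 species and 5 links.

5 links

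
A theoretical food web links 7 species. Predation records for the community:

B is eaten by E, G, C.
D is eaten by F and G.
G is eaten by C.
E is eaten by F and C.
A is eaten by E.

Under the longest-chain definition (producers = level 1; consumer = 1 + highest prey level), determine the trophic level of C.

A is a producer → level 1.
E eats A (level 1); other prey at levels: B 1 → level 2.
C eats E (level 2); other prey at levels: B 1, G 2 → level 3.

Trophic level 3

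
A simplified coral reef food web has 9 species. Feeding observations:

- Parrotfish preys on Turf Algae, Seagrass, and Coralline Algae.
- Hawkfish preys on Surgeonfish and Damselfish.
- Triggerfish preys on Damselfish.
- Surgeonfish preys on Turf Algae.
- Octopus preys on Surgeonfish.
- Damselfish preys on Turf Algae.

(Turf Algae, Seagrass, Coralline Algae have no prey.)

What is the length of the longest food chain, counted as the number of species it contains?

3 species

One longest chain: Turf Algae → Surgeonfish → Hawkfish.
It has 3 species and 2 links.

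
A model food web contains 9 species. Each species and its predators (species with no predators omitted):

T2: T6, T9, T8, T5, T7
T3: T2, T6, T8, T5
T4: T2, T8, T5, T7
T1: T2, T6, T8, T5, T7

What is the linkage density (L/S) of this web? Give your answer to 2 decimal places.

L/S = 2.00

There are L = 18 links among S = 9 species.
L/S = 18/9 = 2.0000 ≈ 2.00.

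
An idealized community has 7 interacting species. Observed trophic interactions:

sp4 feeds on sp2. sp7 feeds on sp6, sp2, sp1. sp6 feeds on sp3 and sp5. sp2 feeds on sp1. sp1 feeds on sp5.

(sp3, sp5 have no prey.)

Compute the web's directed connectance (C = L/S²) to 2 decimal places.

The web has S = 7 species and L = 8 feeding links.
C = L / S² = 8 / 49 = 0.1633 ≈ 0.16.

C = 0.16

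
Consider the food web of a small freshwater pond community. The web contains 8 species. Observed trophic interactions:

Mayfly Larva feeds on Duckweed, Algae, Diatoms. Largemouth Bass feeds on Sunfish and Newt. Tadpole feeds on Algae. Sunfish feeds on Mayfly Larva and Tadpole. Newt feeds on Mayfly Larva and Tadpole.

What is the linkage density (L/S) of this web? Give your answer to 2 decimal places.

L/S = 1.25

There are L = 10 links among S = 8 species.
L/S = 10/8 = 1.2500 ≈ 1.25.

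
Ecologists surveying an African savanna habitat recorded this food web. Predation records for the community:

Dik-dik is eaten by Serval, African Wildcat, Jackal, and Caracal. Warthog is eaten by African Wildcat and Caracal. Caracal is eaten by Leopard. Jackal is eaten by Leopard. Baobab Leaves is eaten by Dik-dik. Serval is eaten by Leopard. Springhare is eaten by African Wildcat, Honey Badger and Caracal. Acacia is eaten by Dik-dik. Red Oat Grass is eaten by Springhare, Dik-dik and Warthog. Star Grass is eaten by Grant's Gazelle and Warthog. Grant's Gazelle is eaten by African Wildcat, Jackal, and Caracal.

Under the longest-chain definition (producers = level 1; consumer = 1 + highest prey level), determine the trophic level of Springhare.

Red Oat Grass is a producer → level 1.
Springhare eats Red Oat Grass → level 2.

Trophic level 2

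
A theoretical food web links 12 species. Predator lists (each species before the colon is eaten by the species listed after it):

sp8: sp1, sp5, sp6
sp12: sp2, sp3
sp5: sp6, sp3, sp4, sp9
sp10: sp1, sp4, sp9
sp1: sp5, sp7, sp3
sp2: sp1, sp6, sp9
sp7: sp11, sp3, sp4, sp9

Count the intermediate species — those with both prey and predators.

Intermediate species (has both prey and predators): sp2, sp1, sp5, sp7.
Count: 4.

4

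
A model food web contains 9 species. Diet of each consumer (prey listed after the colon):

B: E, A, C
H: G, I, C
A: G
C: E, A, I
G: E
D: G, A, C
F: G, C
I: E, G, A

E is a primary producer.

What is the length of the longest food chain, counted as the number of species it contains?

One longest chain: E → G → A → I → C → D.
It has 6 species and 5 links.

6 species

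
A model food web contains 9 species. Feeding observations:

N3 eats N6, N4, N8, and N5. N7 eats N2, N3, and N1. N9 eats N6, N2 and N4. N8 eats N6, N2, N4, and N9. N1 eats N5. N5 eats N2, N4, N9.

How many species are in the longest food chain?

5 species

One longest chain: N6 → N9 → N5 → N3 → N7.
It has 5 species and 4 links.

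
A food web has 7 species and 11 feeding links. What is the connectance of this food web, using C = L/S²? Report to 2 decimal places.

C = 0.22

The web has S = 7 species and L = 11 feeding links.
C = L / S² = 11 / 49 = 0.2245 ≈ 0.22.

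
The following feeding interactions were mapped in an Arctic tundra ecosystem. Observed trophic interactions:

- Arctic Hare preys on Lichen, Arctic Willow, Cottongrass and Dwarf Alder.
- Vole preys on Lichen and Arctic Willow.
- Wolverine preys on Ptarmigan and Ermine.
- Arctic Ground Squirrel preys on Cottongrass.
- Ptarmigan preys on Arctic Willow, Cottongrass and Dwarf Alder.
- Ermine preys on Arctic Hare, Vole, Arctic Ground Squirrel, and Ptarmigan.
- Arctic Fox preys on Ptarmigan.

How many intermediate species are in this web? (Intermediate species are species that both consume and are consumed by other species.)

Intermediate species (has both prey and predators): Arctic Hare, Arctic Ground Squirrel, Ptarmigan, Vole, Ermine.
Count: 5.

5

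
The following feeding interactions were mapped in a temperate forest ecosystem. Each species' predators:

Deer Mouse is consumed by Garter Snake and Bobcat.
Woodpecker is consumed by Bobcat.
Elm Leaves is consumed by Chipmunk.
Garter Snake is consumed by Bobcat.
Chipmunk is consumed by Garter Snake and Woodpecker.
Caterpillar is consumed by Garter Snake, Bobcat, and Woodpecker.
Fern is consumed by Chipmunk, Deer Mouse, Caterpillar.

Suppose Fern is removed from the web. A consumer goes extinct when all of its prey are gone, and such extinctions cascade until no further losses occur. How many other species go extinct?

Remove Fern.
Round 1: Deer Mouse (all prey gone), Caterpillar (all prey gone) → extinct.
No further losses. Total secondary extinctions: 2.

2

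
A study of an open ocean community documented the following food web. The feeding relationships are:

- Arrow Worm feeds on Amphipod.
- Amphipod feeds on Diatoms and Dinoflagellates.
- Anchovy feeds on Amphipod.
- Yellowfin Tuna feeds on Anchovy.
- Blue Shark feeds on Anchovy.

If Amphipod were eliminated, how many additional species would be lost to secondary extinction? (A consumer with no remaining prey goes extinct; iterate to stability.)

Remove Amphipod.
Round 1: Arrow Worm (all prey gone), Anchovy (all prey gone) → extinct.
Round 2: Yellowfin Tuna (all prey gone), Blue Shark (all prey gone) → extinct.
No further losses. Total secondary extinctions: 4.

4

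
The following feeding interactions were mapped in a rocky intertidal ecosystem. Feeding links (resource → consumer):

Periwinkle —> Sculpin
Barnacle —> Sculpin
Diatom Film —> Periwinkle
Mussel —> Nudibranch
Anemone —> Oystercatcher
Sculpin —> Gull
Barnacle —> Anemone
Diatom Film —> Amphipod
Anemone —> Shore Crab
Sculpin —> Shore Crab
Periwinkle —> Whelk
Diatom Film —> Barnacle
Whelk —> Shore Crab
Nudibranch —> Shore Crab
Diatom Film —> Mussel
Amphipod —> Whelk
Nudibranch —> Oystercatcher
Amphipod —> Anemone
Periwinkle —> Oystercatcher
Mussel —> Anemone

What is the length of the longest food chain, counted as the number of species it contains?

One longest chain: Diatom Film → Barnacle → Anemone → Shore Crab.
It has 4 species and 3 links.

4 species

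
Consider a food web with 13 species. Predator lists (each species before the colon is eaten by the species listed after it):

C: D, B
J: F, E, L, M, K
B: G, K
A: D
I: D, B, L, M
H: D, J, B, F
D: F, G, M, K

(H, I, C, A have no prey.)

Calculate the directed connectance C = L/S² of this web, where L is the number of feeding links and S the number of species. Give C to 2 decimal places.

C = 0.13

The web has S = 13 species and L = 22 feeding links.
C = L / S² = 22 / 169 = 0.1302 ≈ 0.13.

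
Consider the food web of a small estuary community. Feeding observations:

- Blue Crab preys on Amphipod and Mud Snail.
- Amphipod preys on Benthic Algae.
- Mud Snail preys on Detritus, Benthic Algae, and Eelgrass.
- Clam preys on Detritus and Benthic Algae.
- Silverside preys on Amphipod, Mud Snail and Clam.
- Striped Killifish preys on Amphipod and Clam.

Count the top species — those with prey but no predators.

Top species (has prey, but nothing eats it): Silverside, Striped Killifish, Blue Crab.
Count: 3.

3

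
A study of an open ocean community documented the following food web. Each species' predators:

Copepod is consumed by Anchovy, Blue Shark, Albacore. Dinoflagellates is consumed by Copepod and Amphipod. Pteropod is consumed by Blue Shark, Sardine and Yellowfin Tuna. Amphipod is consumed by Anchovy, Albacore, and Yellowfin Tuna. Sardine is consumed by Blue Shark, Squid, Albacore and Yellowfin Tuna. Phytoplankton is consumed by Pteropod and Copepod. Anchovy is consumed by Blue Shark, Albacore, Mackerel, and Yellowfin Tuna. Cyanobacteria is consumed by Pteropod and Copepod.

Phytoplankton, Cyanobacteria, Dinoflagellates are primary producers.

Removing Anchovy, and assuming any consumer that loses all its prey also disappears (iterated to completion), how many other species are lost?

Remove Anchovy.
Round 1: Mackerel (all prey gone) → extinct.
No further losses. Total secondary extinctions: 1.

1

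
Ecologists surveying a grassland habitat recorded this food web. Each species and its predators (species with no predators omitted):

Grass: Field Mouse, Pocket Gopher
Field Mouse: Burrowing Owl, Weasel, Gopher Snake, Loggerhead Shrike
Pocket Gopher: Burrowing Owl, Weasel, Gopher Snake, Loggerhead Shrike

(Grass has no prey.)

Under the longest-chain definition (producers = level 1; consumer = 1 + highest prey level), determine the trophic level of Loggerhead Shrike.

Grass is a producer → level 1.
Field Mouse eats Grass → level 2.
Loggerhead Shrike eats Field Mouse (level 2); other prey at levels: Pocket Gopher 2 → level 3.

Trophic level 3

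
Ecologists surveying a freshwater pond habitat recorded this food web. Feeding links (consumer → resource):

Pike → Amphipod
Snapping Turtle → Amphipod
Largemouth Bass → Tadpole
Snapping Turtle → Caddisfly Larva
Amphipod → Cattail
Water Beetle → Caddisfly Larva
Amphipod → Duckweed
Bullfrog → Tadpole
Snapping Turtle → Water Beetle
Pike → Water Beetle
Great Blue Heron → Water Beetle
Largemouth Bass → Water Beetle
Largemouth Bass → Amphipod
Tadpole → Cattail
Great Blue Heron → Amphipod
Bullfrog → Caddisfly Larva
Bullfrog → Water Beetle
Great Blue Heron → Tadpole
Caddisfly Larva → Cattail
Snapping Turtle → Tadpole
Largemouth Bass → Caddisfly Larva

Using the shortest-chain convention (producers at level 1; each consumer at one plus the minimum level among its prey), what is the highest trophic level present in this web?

3

Producers (level 1): Cattail, Duckweed.
Following each consumer down to its lowest-level prey: Cattail → Tadpole → Snapping Turtle (levels 1 through 3).
All prey of Snapping Turtle (Tadpole 2, Caddisfly Larva 2, Amphipod 2, Water Beetle 3) are at level 2 or above, so Snapping Turtle is at level 1 + 2 = 3.
Every consumer has at least one prey at level 2 or below, so none exceeds level 3.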